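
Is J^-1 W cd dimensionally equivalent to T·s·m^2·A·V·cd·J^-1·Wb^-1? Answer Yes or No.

Left side:
  J = N·m (work = force × distance),
      = kg·m²·s⁻².
  So J⁻¹ = kg⁻¹·m⁻²·s².
  W = J/s (power = energy per time),
      = kg·m²·s⁻³.
  Combining: J⁻¹·W·cd = (kg⁻¹·m⁻²·s²) · (kg·m²·s⁻³) · cd = s⁻¹·cd.
Right side:
  T = Wb/m² (flux density = flux per area),
      = kg·s⁻²·A⁻¹.
  V = W/A (potential = power per current),
      = kg·m²·s⁻³·A⁻¹.
  J = N·m (work = force × distance),
      = kg·m²·s⁻².
  So J⁻¹ = kg⁻¹·m⁻²·s².
  Wb = V·s (flux: a volt is a weber per second),
      = kg·m²·s⁻²·A⁻¹.
  So Wb⁻¹ = kg⁻¹·m⁻²·s²·A.
  Combining: T·s·m²·A·V·cd·J⁻¹·Wb⁻¹ = (kg·s⁻²·A⁻¹) · s · m² · A · (kg·m²·s⁻³·A⁻¹) · cd · (kg⁻¹·m⁻²·s²) · (kg⁻¹·m⁻²·s²·A) = cd.
Left is s⁻¹·cd; right is cd — different.

No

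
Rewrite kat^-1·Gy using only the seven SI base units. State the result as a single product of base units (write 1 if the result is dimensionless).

kat = s⁻¹·mol.
So kat⁻¹ = s·mol⁻¹.
Gy = m²·s⁻².
Combining: kat⁻¹·Gy = (s·mol⁻¹) · (m²·s⁻²) = m²·s⁻¹·mol⁻¹.

m²·s⁻¹·mol⁻¹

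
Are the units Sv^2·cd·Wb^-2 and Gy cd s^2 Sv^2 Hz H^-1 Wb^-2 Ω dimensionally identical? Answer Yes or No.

Left side:
  Sv = m²·s⁻².
  So Sv² = m⁴·s⁻⁴.
  Wb = kg·m²·s⁻²·A⁻¹.
  So Wb⁻² = kg⁻²·m⁻⁴·s⁴·A².
  Combining: Sv²·cd·Wb⁻² = (m⁴·s⁻⁴) · cd · (kg⁻²·m⁻⁴·s⁴·A²) = kg⁻²·A²·cd.
Right side:
  Gy = m²·s⁻².
  Sv = m²·s⁻².
  So Sv² = m⁴·s⁻⁴.
  Hz = s⁻¹.
  H = kg·m²·s⁻²·A⁻².
  So H⁻¹ = kg⁻¹·m⁻²·s²·A².
  Wb = kg·m²·s⁻²·A⁻¹.
  So Wb⁻² = kg⁻²·m⁻⁴·s⁴·A².
  Ω = kg·m²·s⁻³·A⁻².
  Combining: Gy·cd·s²·Sv²·Hz·H⁻¹·Wb⁻²·Ω = (m²·s⁻²) · cd · s² · (m⁴·s⁻⁴) · s⁻¹ · (kg⁻¹·m⁻²·s²·A²) · (kg⁻²·m⁻⁴·s⁴·A²) · (kg·m²·s⁻³·A⁻²) = kg⁻²·m²·s⁻²·A²·cd.
Left is kg⁻²·A²·cd; right is kg⁻²·m²·s⁻²·A²·cd — different.

No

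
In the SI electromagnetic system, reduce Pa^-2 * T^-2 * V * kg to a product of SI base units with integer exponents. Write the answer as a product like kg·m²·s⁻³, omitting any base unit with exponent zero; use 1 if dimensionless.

kg⁻²·m⁴·s⁵·A

Pa = N/m² (pressure = force per area),
    = kg·m⁻¹·s⁻².
So Pa⁻² = kg⁻²·m²·s⁴.
T = Wb/m² (flux density = flux per area),
    = kg·s⁻²·A⁻¹.
So T⁻² = kg⁻²·s⁴·A².
V = W/A (potential = power per current),
    = kg·m²·s⁻³·A⁻¹.
Combining: Pa⁻²·T⁻²·V·kg = (kg⁻²·m²·s⁴) · (kg⁻²·s⁴·A²) · (kg·m²·s⁻³·A⁻¹) · kg = kg⁻²·m⁴·s⁵·A.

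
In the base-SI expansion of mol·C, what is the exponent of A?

1

C = s·A.
Combining: mol·C = mol · (s·A) = s·A·mol.
The exponent of A is 1.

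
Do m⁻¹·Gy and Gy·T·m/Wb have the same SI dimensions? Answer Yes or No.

Left side:
  Gy = m²·s⁻².
  Combining: m⁻¹·Gy = m⁻¹ · (m²·s⁻²) = m·s⁻².
Right side:
  Wb = kg·m²·s⁻²·A⁻¹.
  So Wb⁻¹ = kg⁻¹·m⁻²·s²·A.
  Gy = m²·s⁻².
  T = kg·s⁻²·A⁻¹.
  Combining: Wb⁻¹·Gy·T·m = (kg⁻¹·m⁻²·s²·A) · (m²·s⁻²) · (kg·s⁻²·A⁻¹) · m = m·s⁻².
Both reduce to m·s⁻².

Yes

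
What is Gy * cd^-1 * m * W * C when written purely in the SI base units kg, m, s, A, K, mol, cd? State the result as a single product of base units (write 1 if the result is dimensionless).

kg·m⁵·s⁻⁴·A·cd⁻¹

Gy = m²·s⁻².
W = kg·m²·s⁻³.
C = s·A.
Combining: Gy·cd⁻¹·m·W·C = (m²·s⁻²) · cd⁻¹ · m · (kg·m²·s⁻³) · (s·A) = kg·m⁵·s⁻⁴·A·cd⁻¹.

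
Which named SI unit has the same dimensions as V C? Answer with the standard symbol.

J

V = W/A (potential = power per current),
    = kg·m²·s⁻³·A⁻¹.
C = A·s = s·A (charge = current × time).
Combining: V·C = (kg·m²·s⁻³·A⁻¹) · (s·A) = kg·m²·s⁻².
kg·m²·s⁻² is the base-SI form of the joule.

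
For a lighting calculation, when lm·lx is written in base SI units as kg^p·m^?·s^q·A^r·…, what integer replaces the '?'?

lm = cd·sr = cd (luminous flux; sr is dimensionless).
lx = lm/m² (illuminance = luminous flux per area),
    = m⁻²·cd.
Combining: lm·lx = cd · (m⁻²·cd) = m⁻²·cd².
The exponent of m is -2.

-2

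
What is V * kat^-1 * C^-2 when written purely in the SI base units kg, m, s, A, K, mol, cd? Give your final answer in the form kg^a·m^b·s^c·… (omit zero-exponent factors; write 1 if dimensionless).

kg·m²·s⁻⁴·A⁻³·mol⁻¹

V = W/A (potential = power per current),
    = kg·m²·s⁻³·A⁻¹.
kat = mol/s = s⁻¹·mol (catalytic activity).
So kat⁻¹ = s·mol⁻¹.
C = A·s = s·A (charge = current × time).
So C⁻² = s⁻²·A⁻².
Combining: V·kat⁻¹·C⁻² = (kg·m²·s⁻³·A⁻¹) · (s·mol⁻¹) · (s⁻²·A⁻²) = kg·m²·s⁻⁴·A⁻³·mol⁻¹.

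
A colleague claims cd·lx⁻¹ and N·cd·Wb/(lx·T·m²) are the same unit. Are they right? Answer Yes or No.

No

Left side:
  lx = m⁻²·cd.
  So lx⁻¹ = m²·cd⁻¹.
  Combining: cd·lx⁻¹ = cd · (m²·cd⁻¹) = m².
Right side:
  N = kg·m/s² = kg·m·s⁻² (force = mass × acceleration).
  lx = lm/m² (illuminance = luminous flux per area),
      = m⁻²·cd.
  So lx⁻¹ = m²·cd⁻¹.
  Wb = V·s (flux: a volt is a weber per second),
      = kg·m²·s⁻²·A⁻¹.
  T = Wb/m² (flux density = flux per area),
      = kg·s⁻²·A⁻¹.
  So T⁻¹ = kg⁻¹·s²·A.
  Combining: N·lx⁻¹·cd·Wb·T⁻¹·m⁻² = (kg·m·s⁻²) · (m²·cd⁻¹) · cd · (kg·m²·s⁻²·A⁻¹) · (kg⁻¹·s²·A) · m⁻² = kg·m³·s⁻².
Left is m²; right is kg·m³·s⁻² — different.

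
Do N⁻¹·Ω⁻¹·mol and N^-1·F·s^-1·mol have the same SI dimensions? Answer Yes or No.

Left side:
  N = kg·m/s² = kg·m·s⁻² (force = mass × acceleration).
  So N⁻¹ = kg⁻¹·m⁻¹·s².
  Ω = V/A (resistance = voltage per current),
      = kg·m²·s⁻³·A⁻².
  So Ω⁻¹ = kg⁻¹·m⁻²·s³·A².
  Combining: N⁻¹·Ω⁻¹·mol = (kg⁻¹·m⁻¹·s²) · (kg⁻¹·m⁻²·s³·A²) · mol = kg⁻²·m⁻³·s⁵·A²·mol.
Right side:
  N = kg·m/s² = kg·m·s⁻² (force = mass × acceleration).
  So N⁻¹ = kg⁻¹·m⁻¹·s².
  F = C/V (capacitance = charge per voltage),
      = A·s/(kg·m²·s⁻³·A⁻¹) (substituting C and V),
      = kg⁻¹·m⁻²·s⁴·A².
  Combining: N⁻¹·F·s⁻¹·mol = (kg⁻¹·m⁻¹·s²) · (kg⁻¹·m⁻²·s⁴·A²) · s⁻¹ · mol = kg⁻²·m⁻³·s⁵·A²·mol.
Both reduce to kg⁻²·m⁻³·s⁵·A²·mol.

Yes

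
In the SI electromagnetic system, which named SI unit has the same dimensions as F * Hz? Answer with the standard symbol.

F = C/V (capacitance = charge per voltage),
    = A·s/(kg·m²·s⁻³·A⁻¹) (substituting C and V),
    = kg⁻¹·m⁻²·s⁴·A².
Hz = 1/s = s⁻¹ (frequency is cycles per second).
Combining: F·Hz = (kg⁻¹·m⁻²·s⁴·A²) · s⁻¹ = kg⁻¹·m⁻²·s³·A².
kg⁻¹·m⁻²·s³·A² is the base-SI form of the siemens.

S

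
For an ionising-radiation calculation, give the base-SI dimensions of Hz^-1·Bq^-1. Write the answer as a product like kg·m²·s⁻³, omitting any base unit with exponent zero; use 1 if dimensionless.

Hz = s⁻¹.
So Hz⁻¹ = s.
Bq = s⁻¹.
So Bq⁻¹ = s.
Combining: Hz⁻¹·Bq⁻¹ = s · s = s².

s²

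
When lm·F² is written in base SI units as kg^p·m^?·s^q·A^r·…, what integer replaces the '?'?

-4

lm = cd.
F = kg⁻¹·m⁻²·s⁴·A².
So F² = kg⁻²·m⁻⁴·s⁸·A⁴.
Combining: lm·F² = cd · (kg⁻²·m⁻⁴·s⁸·A⁴) = kg⁻²·m⁻⁴·s⁸·A⁴·cd.
The exponent of m is -4.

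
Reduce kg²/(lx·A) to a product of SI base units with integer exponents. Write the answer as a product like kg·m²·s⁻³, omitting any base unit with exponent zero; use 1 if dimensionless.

lx = lm/m² (illuminance = luminous flux per area),
    = m⁻²·cd.
So lx⁻¹ = m²·cd⁻¹.
Combining: lx⁻¹·kg²·A⁻¹ = (m²·cd⁻¹) · kg² · A⁻¹ = kg²·m²·A⁻¹·cd⁻¹.

kg²·m²·A⁻¹·cd⁻¹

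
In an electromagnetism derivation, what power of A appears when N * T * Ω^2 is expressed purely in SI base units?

N = kg·m/s² = kg·m·s⁻² (force = mass × acceleration).
T = Wb/m² (flux density = flux per area),
    = kg·s⁻²·A⁻¹.
Ω = V/A (resistance = voltage per current),
    = kg·m²·s⁻³·A⁻².
So Ω² = kg²·m⁴·s⁻⁶·A⁻⁴.
Combining: N·T·Ω² = (kg·m·s⁻²) · (kg·s⁻²·A⁻¹) · (kg²·m⁴·s⁻⁶·A⁻⁴) = kg⁴·m⁵·s⁻¹⁰·A⁻⁵.
The exponent of A is -5.

-5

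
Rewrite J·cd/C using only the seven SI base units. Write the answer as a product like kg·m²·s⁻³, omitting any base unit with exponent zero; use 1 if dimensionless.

kg·m²·s⁻³·A⁻¹·cd

C = A·s = s·A (charge = current × time).
So C⁻¹ = s⁻¹·A⁻¹.
J = N·m (work = force × distance),
    = kg·m²·s⁻².
Combining: C⁻¹·J·cd = (s⁻¹·A⁻¹) · (kg·m²·s⁻²) · cd = kg·m²·s⁻³·A⁻¹·cd.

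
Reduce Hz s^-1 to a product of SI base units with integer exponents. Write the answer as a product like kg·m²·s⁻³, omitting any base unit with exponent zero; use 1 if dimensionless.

s⁻²

Hz = 1/s = s⁻¹ (frequency is cycles per second).
Combining: Hz·s⁻¹ = s⁻¹ · s⁻¹ = s⁻².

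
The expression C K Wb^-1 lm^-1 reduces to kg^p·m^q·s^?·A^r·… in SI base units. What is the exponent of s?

C = A·s = s·A (charge = current × time).
Wb = V·s (flux: a volt is a weber per second),
    = kg·m²·s⁻²·A⁻¹.
So Wb⁻¹ = kg⁻¹·m⁻²·s²·A.
lm = cd·sr = cd (luminous flux; sr is dimensionless).
So lm⁻¹ = cd⁻¹.
Combining: C·K·Wb⁻¹·lm⁻¹ = (s·A) · K · (kg⁻¹·m⁻²·s²·A) · cd⁻¹ = kg⁻¹·m⁻²·s³·A²·K·cd⁻¹.
The exponent of s is 3.

3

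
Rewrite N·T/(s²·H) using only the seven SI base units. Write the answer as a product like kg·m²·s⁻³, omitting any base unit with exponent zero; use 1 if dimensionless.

N = kg·m·s⁻².
H = kg·m²·s⁻²·A⁻².
So H⁻¹ = kg⁻¹·m⁻²·s²·A².
T = kg·s⁻²·A⁻¹.
Combining: s⁻²·N·H⁻¹·T = s⁻² · (kg·m·s⁻²) · (kg⁻¹·m⁻²·s²·A²) · (kg·s⁻²·A⁻¹) = kg·m⁻¹·s⁻⁴·A.

kg·m⁻¹·s⁻⁴·A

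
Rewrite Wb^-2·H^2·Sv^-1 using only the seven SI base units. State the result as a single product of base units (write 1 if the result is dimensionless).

m⁻²·s²·A⁻²

Wb = kg·m²·s⁻²·A⁻¹.
So Wb⁻² = kg⁻²·m⁻⁴·s⁴·A².
H = kg·m²·s⁻²·A⁻².
So H² = kg²·m⁴·s⁻⁴·A⁻⁴.
Sv = m²·s⁻².
So Sv⁻¹ = m⁻²·s².
Combining: Wb⁻²·H²·Sv⁻¹ = (kg⁻²·m⁻⁴·s⁴·A²) · (kg²·m⁴·s⁻⁴·A⁻⁴) · (m⁻²·s²) = m⁻²·s²·A⁻².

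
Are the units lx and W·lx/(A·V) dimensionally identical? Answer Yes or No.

Yes

Left side:
  lx = lm/m² (illuminance = luminous flux per area),
      = m⁻²·cd.
Right side:
  W = J/s (power = energy per time),
      = kg·m²·s⁻³.
  lx = lm/m² (illuminance = luminous flux per area),
      = m⁻²·cd.
  V = W/A (potential = power per current),
      = kg·m²·s⁻³·A⁻¹.
  So V⁻¹ = kg⁻¹·m⁻²·s³·A.
  Combining: W·lx·A⁻¹·V⁻¹ = (kg·m²·s⁻³) · (m⁻²·cd) · A⁻¹ · (kg⁻¹·m⁻²·s³·A) = m⁻²·cd.
Both reduce to m⁻²·cd.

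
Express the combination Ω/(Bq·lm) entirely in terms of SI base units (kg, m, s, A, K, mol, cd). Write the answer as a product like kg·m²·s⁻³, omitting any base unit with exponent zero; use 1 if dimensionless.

kg·m²·s⁻²·A⁻²·cd⁻¹

Bq = 1/s = s⁻¹ (activity is decays per second).
So Bq⁻¹ = s.
Ω = V/A (resistance = voltage per current),
    = kg·m²·s⁻³·A⁻².
lm = cd·sr = cd (luminous flux; sr is dimensionless).
So lm⁻¹ = cd⁻¹.
Combining: Bq⁻¹·Ω·lm⁻¹ = s · (kg·m²·s⁻³·A⁻²) · cd⁻¹ = kg·m²·s⁻²·A⁻²·cd⁻¹.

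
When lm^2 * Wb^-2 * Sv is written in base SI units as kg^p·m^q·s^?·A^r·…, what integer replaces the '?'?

lm = cd·sr = cd (luminous flux; sr is dimensionless).
So lm² = cd².
Wb = V·s (flux: a volt is a weber per second),
    = kg·m²·s⁻²·A⁻¹.
So Wb⁻² = kg⁻²·m⁻⁴·s⁴·A².
Sv = J/kg (equivalent dose = energy per mass),
    = m²·s⁻².
Combining: lm²·Wb⁻²·Sv = cd² · (kg⁻²·m⁻⁴·s⁴·A²) · (m²·s⁻²) = kg⁻²·m⁻²·s²·A²·cd².
The exponent of s is 2.

2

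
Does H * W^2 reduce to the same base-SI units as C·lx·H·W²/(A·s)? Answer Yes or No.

No

Left side:
  H = Wb/A (inductance = flux per current),
      = kg·m²·s⁻²·A⁻².
  W = J/s (power = energy per time),
      = kg·m²·s⁻³.
  So W² = kg²·m⁴·s⁻⁶.
  Combining: H·W² = (kg·m²·s⁻²·A⁻²) · (kg²·m⁴·s⁻⁶) = kg³·m⁶·s⁻⁸·A⁻².
Right side:
  C = A·s = s·A (charge = current × time).
  lx = lm/m² (illuminance = luminous flux per area),
      = m⁻²·cd.
  H = Wb/A (inductance = flux per current),
      = kg·m²·s⁻²·A⁻².
  W = J/s (power = energy per time),
      = kg·m²·s⁻³.
  So W² = kg²·m⁴·s⁻⁶.
  Combining: A⁻¹·C·lx·s⁻¹·H·W² = A⁻¹ · (s·A) · (m⁻²·cd) · s⁻¹ · (kg·m²·s⁻²·A⁻²) · (kg²·m⁴·s⁻⁶) = kg³·m⁴·s⁻⁸·A⁻²·cd.
Left is kg³·m⁶·s⁻⁸·A⁻²; right is kg³·m⁴·s⁻⁸·A⁻²·cd — different.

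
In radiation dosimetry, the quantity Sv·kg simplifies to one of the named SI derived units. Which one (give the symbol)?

J

Sv = J/kg (equivalent dose = energy per mass),
    = m²·s⁻².
Combining: Sv·kg = (m²·s⁻²) · kg = kg·m²·s⁻².
kg·m²·s⁻² is the base-SI form of the joule.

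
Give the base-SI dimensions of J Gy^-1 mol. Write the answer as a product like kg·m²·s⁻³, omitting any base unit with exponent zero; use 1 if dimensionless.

J = kg·m²·s⁻².
Gy = m²·s⁻².
So Gy⁻¹ = m⁻²·s².
Combining: J·Gy⁻¹·mol = (kg·m²·s⁻²) · (m⁻²·s²) · mol = kg·mol.

kg·mol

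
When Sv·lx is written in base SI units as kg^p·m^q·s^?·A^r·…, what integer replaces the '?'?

Sv = m²·s⁻².
lx = m⁻²·cd.
Combining: Sv·lx = (m²·s⁻²) · (m⁻²·cd) = s⁻²·cd.
The exponent of s is -2.

-2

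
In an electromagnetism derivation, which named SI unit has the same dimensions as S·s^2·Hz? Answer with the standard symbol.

F

S = kg⁻¹·m⁻²·s³·A².
Hz = s⁻¹.
Combining: S·s²·Hz = (kg⁻¹·m⁻²·s³·A²) · s² · s⁻¹ = kg⁻¹·m⁻²·s⁴·A².
kg⁻¹·m⁻²·s⁴·A² is the base-SI form of the farad.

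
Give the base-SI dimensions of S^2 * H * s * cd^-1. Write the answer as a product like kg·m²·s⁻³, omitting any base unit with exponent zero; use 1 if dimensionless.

S = 1/Ω (conductance is reciprocal resistance),
    = kg⁻¹·m⁻²·s³·A².
So S² = kg⁻²·m⁻⁴·s⁶·A⁴.
H = Wb/A (inductance = flux per current),
    = kg·m²·s⁻²·A⁻².
Combining: S²·H·s·cd⁻¹ = (kg⁻²·m⁻⁴·s⁶·A⁴) · (kg·m²·s⁻²·A⁻²) · s · cd⁻¹ = kg⁻¹·m⁻²·s⁵·A²·cd⁻¹.

kg⁻¹·m⁻²·s⁵·A²·cd⁻¹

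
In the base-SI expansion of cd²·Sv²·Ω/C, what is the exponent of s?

-8

Sv = m²·s⁻².
So Sv² = m⁴·s⁻⁴.
Ω = kg·m²·s⁻³·A⁻².
C = s·A.
So C⁻¹ = s⁻¹·A⁻¹.
Combining: cd²·Sv²·Ω·C⁻¹ = cd² · (m⁴·s⁻⁴) · (kg·m²·s⁻³·A⁻²) · (s⁻¹·A⁻¹) = kg·m⁶·s⁻⁸·A⁻³·cd².
The exponent of s is -8.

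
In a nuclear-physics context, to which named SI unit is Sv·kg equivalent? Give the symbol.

J

Sv = J/kg (equivalent dose = energy per mass),
    = m²·s⁻².
Combining: Sv·kg = (m²·s⁻²) · kg = kg·m²·s⁻².
kg·m²·s⁻² is the base-SI form of the joule.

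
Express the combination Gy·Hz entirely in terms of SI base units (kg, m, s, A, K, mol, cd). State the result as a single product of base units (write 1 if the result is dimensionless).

m²·s⁻³

Gy = m²·s⁻².
Hz = s⁻¹.
Combining: Gy·Hz = (m²·s⁻²) · s⁻¹ = m²·s⁻³.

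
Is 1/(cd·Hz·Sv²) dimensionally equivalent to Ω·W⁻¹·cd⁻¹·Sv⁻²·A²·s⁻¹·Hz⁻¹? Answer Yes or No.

Left side:
  Hz = 1/s = s⁻¹ (frequency is cycles per second).
  So Hz⁻¹ = s.
  Sv = J/kg (equivalent dose = energy per mass),
      = m²·s⁻².
  So Sv⁻² = m⁻⁴·s⁴.
  Combining: cd⁻¹·Hz⁻¹·Sv⁻² = cd⁻¹ · s · (m⁻⁴·s⁴) = m⁻⁴·s⁵·cd⁻¹.
Right side:
  Ω = kg·m²·s⁻³·A⁻².
  W = kg·m²·s⁻³.
  So W⁻¹ = kg⁻¹·m⁻²·s³.
  Sv = m²·s⁻².
  So Sv⁻² = m⁻⁴·s⁴.
  Hz = s⁻¹.
  So Hz⁻¹ = s.
  Combining: Ω·W⁻¹·cd⁻¹·Sv⁻²·A²·s⁻¹·Hz⁻¹ = (kg·m²·s⁻³·A⁻²) · (kg⁻¹·m⁻²·s³) · cd⁻¹ · (m⁻⁴·s⁴) · A² · s⁻¹ · s = m⁻⁴·s⁴·cd⁻¹.
Left is m⁻⁴·s⁵·cd⁻¹; right is m⁻⁴·s⁴·cd⁻¹ — different.

No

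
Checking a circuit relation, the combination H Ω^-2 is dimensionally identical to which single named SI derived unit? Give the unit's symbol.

H = Wb/A (inductance = flux per current),
    = kg·m²·s⁻²·A⁻².
Ω = V/A (resistance = voltage per current),
    = kg·m²·s⁻³·A⁻².
So Ω⁻² = kg⁻²·m⁻⁴·s⁶·A⁴.
Combining: H·Ω⁻² = (kg·m²·s⁻²·A⁻²) · (kg⁻²·m⁻⁴·s⁶·A⁴) = kg⁻¹·m⁻²·s⁴·A².
kg⁻¹·m⁻²·s⁴·A² is the base-SI form of the farad.

F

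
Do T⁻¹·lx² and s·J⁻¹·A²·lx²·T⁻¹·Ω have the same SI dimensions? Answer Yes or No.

Left side:
  T = Wb/m² (flux density = flux per area),
      = kg·s⁻²·A⁻¹.
  So T⁻¹ = kg⁻¹·s²·A.
  lx = lm/m² (illuminance = luminous flux per area),
      = m⁻²·cd.
  So lx² = m⁻⁴·cd².
  Combining: T⁻¹·lx² = (kg⁻¹·s²·A) · (m⁻⁴·cd²) = kg⁻¹·m⁻⁴·s²·A·cd².
Right side:
  J = N·m (work = force × distance),
      = kg·m²·s⁻².
  So J⁻¹ = kg⁻¹·m⁻²·s².
  lx = lm/m² (illuminance = luminous flux per area),
      = m⁻²·cd.
  So lx² = m⁻⁴·cd².
  T = Wb/m² (flux density = flux per area),
      = kg·s⁻²·A⁻¹.
  So T⁻¹ = kg⁻¹·s²·A.
  Ω = V/A (resistance = voltage per current),
      = kg·m²·s⁻³·A⁻².
  Combining: s·J⁻¹·A²·lx²·T⁻¹·Ω = s · (kg⁻¹·m⁻²·s²) · A² · (m⁻⁴·cd²) · (kg⁻¹·s²·A) · (kg·m²·s⁻³·A⁻²) = kg⁻¹·m⁻⁴·s²·A·cd².
Both reduce to kg⁻¹·m⁻⁴·s²·A·cd².

Yes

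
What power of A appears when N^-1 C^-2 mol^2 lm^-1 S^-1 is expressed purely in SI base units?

N = kg·m/s² = kg·m·s⁻² (force = mass × acceleration).
So N⁻¹ = kg⁻¹·m⁻¹·s².
C = A·s = s·A (charge = current × time).
So C⁻² = s⁻²·A⁻².
lm = cd·sr = cd (luminous flux; sr is dimensionless).
So lm⁻¹ = cd⁻¹.
S = 1/Ω (conductance is reciprocal resistance),
    = kg⁻¹·m⁻²·s³·A².
So S⁻¹ = kg·m²·s⁻³·A⁻².
Combining: N⁻¹·C⁻²·mol²·lm⁻¹·S⁻¹ = (kg⁻¹·m⁻¹·s²) · (s⁻²·A⁻²) · mol² · cd⁻¹ · (kg·m²·s⁻³·A⁻²) = m·s⁻³·A⁻⁴·mol²·cd⁻¹.
The exponent of A is -4.

-4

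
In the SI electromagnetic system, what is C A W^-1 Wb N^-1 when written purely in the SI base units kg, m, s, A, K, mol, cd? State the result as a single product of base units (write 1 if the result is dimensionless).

C = s·A.
W = kg·m²·s⁻³.
So W⁻¹ = kg⁻¹·m⁻²·s³.
Wb = kg·m²·s⁻²·A⁻¹.
N = kg·m·s⁻².
So N⁻¹ = kg⁻¹·m⁻¹·s².
Combining: C·A·W⁻¹·Wb·N⁻¹ = (s·A) · A · (kg⁻¹·m⁻²·s³) · (kg·m²·s⁻²·A⁻¹) · (kg⁻¹·m⁻¹·s²) = kg⁻¹·m⁻¹·s⁴·A.

kg⁻¹·m⁻¹·s⁴·A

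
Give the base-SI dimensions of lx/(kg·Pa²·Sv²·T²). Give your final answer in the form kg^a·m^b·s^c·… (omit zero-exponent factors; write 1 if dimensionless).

kg⁻⁵·m⁻⁴·s¹²·A²·cd

Pa = kg·m⁻¹·s⁻².
So Pa⁻² = kg⁻²·m²·s⁴.
Sv = m²·s⁻².
So Sv⁻² = m⁻⁴·s⁴.
T = kg·s⁻²·A⁻¹.
So T⁻² = kg⁻²·s⁴·A².
lx = m⁻²·cd.
Combining: kg⁻¹·Pa⁻²·Sv⁻²·T⁻²·lx = kg⁻¹ · (kg⁻²·m²·s⁴) · (m⁻⁴·s⁴) · (kg⁻²·s⁴·A²) · (m⁻²·cd) = kg⁻⁵·m⁻⁴·s¹²·A²·cd.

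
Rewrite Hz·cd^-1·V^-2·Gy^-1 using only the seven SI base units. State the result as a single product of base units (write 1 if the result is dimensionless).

Hz = s⁻¹.
V = kg·m²·s⁻³·A⁻¹.
So V⁻² = kg⁻²·m⁻⁴·s⁶·A².
Gy = m²·s⁻².
So Gy⁻¹ = m⁻²·s².
Combining: Hz·cd⁻¹·V⁻²·Gy⁻¹ = s⁻¹ · cd⁻¹ · (kg⁻²·m⁻⁴·s⁶·A²) · (m⁻²·s²) = kg⁻²·m⁻⁶·s⁷·A²·cd⁻¹.

kg⁻²·m⁻⁶·s⁷·A²·cd⁻¹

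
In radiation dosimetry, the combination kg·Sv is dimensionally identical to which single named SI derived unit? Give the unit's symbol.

J

Sv = J/kg (equivalent dose = energy per mass),
    = m²·s⁻².
Combining: kg·Sv = kg · (m²·s⁻²) = kg·m²·s⁻².
kg·m²·s⁻² is the base-SI form of the joule.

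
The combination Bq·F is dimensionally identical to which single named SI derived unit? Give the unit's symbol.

S

Bq = 1/s = s⁻¹ (activity is decays per second).
F = C/V (capacitance = charge per voltage),
    = A·s/(kg·m²·s⁻³·A⁻¹) (substituting C and V),
    = kg⁻¹·m⁻²·s⁴·A².
Combining: Bq·F = s⁻¹ · (kg⁻¹·m⁻²·s⁴·A²) = kg⁻¹·m⁻²·s³·A².
kg⁻¹·m⁻²·s³·A² is the base-SI form of the siemens.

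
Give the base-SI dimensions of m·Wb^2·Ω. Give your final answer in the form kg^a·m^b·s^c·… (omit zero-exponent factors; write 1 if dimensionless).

Wb = kg·m²·s⁻²·A⁻¹.
So Wb² = kg²·m⁴·s⁻⁴·A⁻².
Ω = kg·m²·s⁻³·A⁻².
Combining: m·Wb²·Ω = m · (kg²·m⁴·s⁻⁴·A⁻²) · (kg·m²·s⁻³·A⁻²) = kg³·m⁷·s⁻⁷·A⁻⁴.

kg³·m⁷·s⁻⁷·A⁻⁴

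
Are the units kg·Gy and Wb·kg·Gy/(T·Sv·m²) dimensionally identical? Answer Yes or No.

Left side:
  Gy = J/kg (absorbed dose = energy per mass),
      = m²·s⁻².
  Combining: kg·Gy = kg · (m²·s⁻²) = kg·m²·s⁻².
Right side:
  Wb = kg·m²·s⁻²·A⁻¹.
  T = kg·s⁻²·A⁻¹.
  So T⁻¹ = kg⁻¹·s²·A.
  Sv = m²·s⁻².
  So Sv⁻¹ = m⁻²·s².
  Gy = m²·s⁻².
  Combining: Wb·kg·T⁻¹·Sv⁻¹·m⁻²·Gy = (kg·m²·s⁻²·A⁻¹) · kg · (kg⁻¹·s²·A) · (m⁻²·s²) · m⁻² · (m²·s⁻²) = kg.
Left is kg·m²·s⁻²; right is kg — different.

No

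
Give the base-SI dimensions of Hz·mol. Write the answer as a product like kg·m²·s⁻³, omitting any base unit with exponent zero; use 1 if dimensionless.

s⁻¹·mol

Hz = s⁻¹.
Combining: Hz·mol = s⁻¹ · mol = s⁻¹·mol.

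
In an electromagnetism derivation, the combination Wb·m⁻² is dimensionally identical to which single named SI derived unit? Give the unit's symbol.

T

Wb = kg·m²·s⁻²·A⁻¹.
Combining: Wb·m⁻² = (kg·m²·s⁻²·A⁻¹) · m⁻² = kg·s⁻²·A⁻¹.
kg·s⁻²·A⁻¹ is the base-SI form of the tesla.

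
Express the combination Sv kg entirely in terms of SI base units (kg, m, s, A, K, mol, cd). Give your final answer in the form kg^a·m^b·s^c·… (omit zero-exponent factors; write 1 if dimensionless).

Sv = J/kg (equivalent dose = energy per mass),
    = m²·s⁻².
Combining: Sv·kg = (m²·s⁻²) · kg = kg·m²·s⁻².

kg·m²·s⁻²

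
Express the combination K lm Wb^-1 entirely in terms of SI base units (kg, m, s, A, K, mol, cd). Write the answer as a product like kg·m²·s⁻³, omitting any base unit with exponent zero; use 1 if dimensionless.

lm = cd·sr = cd (luminous flux; sr is dimensionless).
Wb = V·s (flux: a volt is a weber per second),
    = kg·m²·s⁻²·A⁻¹.
So Wb⁻¹ = kg⁻¹·m⁻²·s²·A.
Combining: K·lm·Wb⁻¹ = K · cd · (kg⁻¹·m⁻²·s²·A) = kg⁻¹·m⁻²·s²·A·K·cd.

kg⁻¹·m⁻²·s²·A·K·cd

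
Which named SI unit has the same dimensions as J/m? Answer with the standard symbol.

N

J = kg·m²·s⁻².
Combining: m⁻¹·J = m⁻¹ · (kg·m²·s⁻²) = kg·m·s⁻².
kg·m·s⁻² is the base-SI form of the newton.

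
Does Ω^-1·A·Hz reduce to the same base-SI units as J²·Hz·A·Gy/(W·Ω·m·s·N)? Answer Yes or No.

No

Left side:
  Ω = kg·m²·s⁻³·A⁻².
  So Ω⁻¹ = kg⁻¹·m⁻²·s³·A².
  Hz = s⁻¹.
  Combining: Ω⁻¹·A·Hz = (kg⁻¹·m⁻²·s³·A²) · A · s⁻¹ = kg⁻¹·m⁻²·s²·A³.
Right side:
  W = J/s (power = energy per time),
      = kg·m²·s⁻³.
  So W⁻¹ = kg⁻¹·m⁻²·s³.
  Ω = V/A (resistance = voltage per current),
      = kg·m²·s⁻³·A⁻².
  So Ω⁻¹ = kg⁻¹·m⁻²·s³·A².
  J = N·m (work = force × distance),
      = kg·m²·s⁻².
  So J² = kg²·m⁴·s⁻⁴.
  Hz = 1/s = s⁻¹ (frequency is cycles per second).
  Gy = J/kg (absorbed dose = energy per mass),
      = m²·s⁻².
  N = kg·m/s² = kg·m·s⁻² (force = mass × acceleration).
  So N⁻¹ = kg⁻¹·m⁻¹·s².
  Combining: W⁻¹·Ω⁻¹·J²·m⁻¹·s⁻¹·Hz·A·Gy·N⁻¹ = (kg⁻¹·m⁻²·s³) · (kg⁻¹·m⁻²·s³·A²) · (kg²·m⁴·s⁻⁴) · m⁻¹ · s⁻¹ · s⁻¹ · A · (m²·s⁻²) · (kg⁻¹·m⁻¹·s²) = kg⁻¹·A³.
Left is kg⁻¹·m⁻²·s²·A³; right is kg⁻¹·A³ — different.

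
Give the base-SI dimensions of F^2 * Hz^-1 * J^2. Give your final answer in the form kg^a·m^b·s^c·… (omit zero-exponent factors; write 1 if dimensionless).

F = C/V (capacitance = charge per voltage),
    = A·s/(kg·m²·s⁻³·A⁻¹) (substituting C and V),
    = kg⁻¹·m⁻²·s⁴·A².
So F² = kg⁻²·m⁻⁴·s⁸·A⁴.
Hz = 1/s = s⁻¹ (frequency is cycles per second).
So Hz⁻¹ = s.
J = N·m (work = force × distance),
    = kg·m²·s⁻².
So J² = kg²·m⁴·s⁻⁴.
Combining: F²·Hz⁻¹·J² = (kg⁻²·m⁻⁴·s⁸·A⁴) · s · (kg²·m⁴·s⁻⁴) = s⁵·A⁴.

s⁵·A⁴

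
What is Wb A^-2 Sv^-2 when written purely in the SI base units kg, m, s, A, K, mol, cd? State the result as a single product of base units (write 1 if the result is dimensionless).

kg·m⁻²·s²·A⁻³

Wb = kg·m²·s⁻²·A⁻¹.
Sv = m²·s⁻².
So Sv⁻² = m⁻⁴·s⁴.
Combining: Wb·A⁻²·Sv⁻² = (kg·m²·s⁻²·A⁻¹) · A⁻² · (m⁻⁴·s⁴) = kg·m⁻²·s²·A⁻³.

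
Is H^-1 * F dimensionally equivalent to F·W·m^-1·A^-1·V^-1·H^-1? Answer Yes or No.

No

Left side:
  H = Wb/A (inductance = flux per current),
      = kg·m²·s⁻²·A⁻².
  So H⁻¹ = kg⁻¹·m⁻²·s²·A².
  F = C/V (capacitance = charge per voltage),
      = A·s/(kg·m²·s⁻³·A⁻¹) (substituting C and V),
      = kg⁻¹·m⁻²·s⁴·A².
  Combining: H⁻¹·F = (kg⁻¹·m⁻²·s²·A²) · (kg⁻¹·m⁻²·s⁴·A²) = kg⁻²·m⁻⁴·s⁶·A⁴.
Right side:
  F = C/V (capacitance = charge per voltage),
      = A·s/(kg·m²·s⁻³·A⁻¹) (substituting C and V),
      = kg⁻¹·m⁻²·s⁴·A².
  W = J/s (power = energy per time),
      = kg·m²·s⁻³.
  V = W/A (potential = power per current),
      = kg·m²·s⁻³·A⁻¹.
  So V⁻¹ = kg⁻¹·m⁻²·s³·A.
  H = Wb/A (inductance = flux per current),
      = kg·m²·s⁻²·A⁻².
  So H⁻¹ = kg⁻¹·m⁻²·s²·A².
  Combining: F·W·m⁻¹·A⁻¹·V⁻¹·H⁻¹ = (kg⁻¹·m⁻²·s⁴·A²) · (kg·m²·s⁻³) · m⁻¹ · A⁻¹ · (kg⁻¹·m⁻²·s³·A) · (kg⁻¹·m⁻²·s²·A²) = kg⁻²·m⁻⁵·s⁶·A⁴.
Left is kg⁻²·m⁻⁴·s⁶·A⁴; right is kg⁻²·m⁻⁵·s⁶·A⁴ — different.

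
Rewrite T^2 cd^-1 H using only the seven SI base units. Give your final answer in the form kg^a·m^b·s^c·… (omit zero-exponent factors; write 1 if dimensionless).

T = Wb/m² (flux density = flux per area),
    = kg·s⁻²·A⁻¹.
So T² = kg²·s⁻⁴·A⁻².
H = Wb/A (inductance = flux per current),
    = kg·m²·s⁻²·A⁻².
Combining: T²·cd⁻¹·H = (kg²·s⁻⁴·A⁻²) · cd⁻¹ · (kg·m²·s⁻²·A⁻²) = kg³·m²·s⁻⁶·A⁻⁴·cd⁻¹.

kg³·m²·s⁻⁶·A⁻⁴·cd⁻¹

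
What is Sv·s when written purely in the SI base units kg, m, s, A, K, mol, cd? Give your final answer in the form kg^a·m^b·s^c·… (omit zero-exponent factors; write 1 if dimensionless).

m²·s⁻¹

Sv = J/kg (equivalent dose = energy per mass),
    = m²·s⁻².
Combining: Sv·s = (m²·s⁻²) · s = m²·s⁻¹.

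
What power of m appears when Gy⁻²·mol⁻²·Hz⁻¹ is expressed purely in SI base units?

-4

Gy = m²·s⁻².
So Gy⁻² = m⁻⁴·s⁴.
Hz = s⁻¹.
So Hz⁻¹ = s.
Combining: Gy⁻²·mol⁻²·Hz⁻¹ = (m⁻⁴·s⁴) · mol⁻² · s = m⁻⁴·s⁵·mol⁻².
The exponent of m is -4.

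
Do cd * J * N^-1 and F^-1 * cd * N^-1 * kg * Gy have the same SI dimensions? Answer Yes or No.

No

Left side:
  J = kg·m²·s⁻².
  N = kg·m·s⁻².
  So N⁻¹ = kg⁻¹·m⁻¹·s².
  Combining: cd·J·N⁻¹ = cd · (kg·m²·s⁻²) · (kg⁻¹·m⁻¹·s²) = m·cd.
Right side:
  F = kg⁻¹·m⁻²·s⁴·A².
  So F⁻¹ = kg·m²·s⁻⁴·A⁻².
  N = kg·m·s⁻².
  So N⁻¹ = kg⁻¹·m⁻¹·s².
  Gy = m²·s⁻².
  Combining: F⁻¹·cd·N⁻¹·kg·Gy = (kg·m²·s⁻⁴·A⁻²) · cd · (kg⁻¹·m⁻¹·s²) · kg · (m²·s⁻²) = kg·m³·s⁻⁴·A⁻²·cd.
Left is m·cd; right is kg·m³·s⁻⁴·A⁻²·cd — different.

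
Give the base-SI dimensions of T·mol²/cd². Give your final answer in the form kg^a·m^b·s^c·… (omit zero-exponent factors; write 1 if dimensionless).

kg·s⁻²·A⁻¹·mol²·cd⁻²

T = Wb/m² (flux density = flux per area),
    = kg·s⁻²·A⁻¹.
Combining: T·mol²·cd⁻² = (kg·s⁻²·A⁻¹) · mol² · cd⁻² = kg·s⁻²·A⁻¹·mol²·cd⁻².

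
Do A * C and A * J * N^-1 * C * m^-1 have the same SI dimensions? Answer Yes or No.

Yes

Left side:
  C = s·A.
  Combining: A·C = A · (s·A) = s·A².
Right side:
  J = N·m (work = force × distance),
      = kg·m²·s⁻².
  N = kg·m/s² = kg·m·s⁻² (force = mass × acceleration).
  So N⁻¹ = kg⁻¹·m⁻¹·s².
  C = A·s = s·A (charge = current × time).
  Combining: A·J·N⁻¹·C·m⁻¹ = A · (kg·m²·s⁻²) · (kg⁻¹·m⁻¹·s²) · (s·A) · m⁻¹ = s·A².
Both reduce to s·A².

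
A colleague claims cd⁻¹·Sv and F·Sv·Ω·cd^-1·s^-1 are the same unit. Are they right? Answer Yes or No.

Left side:
  Sv = J/kg (equivalent dose = energy per mass),
      = m²·s⁻².
  Combining: cd⁻¹·Sv = cd⁻¹ · (m²·s⁻²) = m²·s⁻²·cd⁻¹.
Right side:
  F = C/V (capacitance = charge per voltage),
      = A·s/(kg·m²·s⁻³·A⁻¹) (substituting C and V),
      = kg⁻¹·m⁻²·s⁴·A².
  Sv = J/kg (equivalent dose = energy per mass),
      = m²·s⁻².
  Ω = V/A (resistance = voltage per current),
      = kg·m²·s⁻³·A⁻².
  Combining: F·Sv·Ω·cd⁻¹·s⁻¹ = (kg⁻¹·m⁻²·s⁴·A²) · (m²·s⁻²) · (kg·m²·s⁻³·A⁻²) · cd⁻¹ · s⁻¹ = m²·s⁻²·cd⁻¹.
Both reduce to m²·s⁻²·cd⁻¹.

Yes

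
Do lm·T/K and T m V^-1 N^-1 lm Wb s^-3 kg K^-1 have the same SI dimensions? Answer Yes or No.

Left side:
  lm = cd·sr = cd (luminous flux; sr is dimensionless).
  T = Wb/m² (flux density = flux per area),
      = kg·s⁻²·A⁻¹.
  Combining: K⁻¹·lm·T = K⁻¹ · cd · (kg·s⁻²·A⁻¹) = kg·s⁻²·A⁻¹·K⁻¹·cd.
Right side:
  T = Wb/m² (flux density = flux per area),
      = kg·s⁻²·A⁻¹.
  V = W/A (potential = power per current),
      = kg·m²·s⁻³·A⁻¹.
  So V⁻¹ = kg⁻¹·m⁻²·s³·A.
  N = kg·m/s² = kg·m·s⁻² (force = mass × acceleration).
  So N⁻¹ = kg⁻¹·m⁻¹·s².
  lm = cd·sr = cd (luminous flux; sr is dimensionless).
  Wb = V·s (flux: a volt is a weber per second),
      = kg·m²·s⁻²·A⁻¹.
  Combining: T·m·V⁻¹·N⁻¹·lm·Wb·s⁻³·kg·K⁻¹ = (kg·s⁻²·A⁻¹) · m · (kg⁻¹·m⁻²·s³·A) · (kg⁻¹·m⁻¹·s²) · cd · (kg·m²·s⁻²·A⁻¹) · s⁻³ · kg · K⁻¹ = kg·s⁻²·A⁻¹·K⁻¹·cd.
Both reduce to kg·s⁻²·A⁻¹·K⁻¹·cd.

Yes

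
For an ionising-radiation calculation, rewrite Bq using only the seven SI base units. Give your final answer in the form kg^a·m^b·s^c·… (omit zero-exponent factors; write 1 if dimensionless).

Bq = 1/s = s⁻¹ (activity is decays per second).

s⁻¹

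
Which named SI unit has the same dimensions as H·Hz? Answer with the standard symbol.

Ω

H = kg·m²·s⁻²·A⁻².
Hz = s⁻¹.
Combining: H·Hz = (kg·m²·s⁻²·A⁻²) · s⁻¹ = kg·m²·s⁻³·A⁻².
kg·m²·s⁻³·A⁻² is the base-SI form of the ohm.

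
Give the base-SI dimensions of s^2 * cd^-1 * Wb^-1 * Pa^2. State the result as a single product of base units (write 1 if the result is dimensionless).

kg·m⁻⁴·A·cd⁻¹

Wb = V·s (flux: a volt is a weber per second),
    = kg·m²·s⁻²·A⁻¹.
So Wb⁻¹ = kg⁻¹·m⁻²·s²·A.
Pa = N/m² (pressure = force per area),
    = kg·m⁻¹·s⁻².
So Pa² = kg²·m⁻²·s⁻⁴.
Combining: s²·cd⁻¹·Wb⁻¹·Pa² = s² · cd⁻¹ · (kg⁻¹·m⁻²·s²·A) · (kg²·m⁻²·s⁻⁴) = kg·m⁻⁴·A·cd⁻¹.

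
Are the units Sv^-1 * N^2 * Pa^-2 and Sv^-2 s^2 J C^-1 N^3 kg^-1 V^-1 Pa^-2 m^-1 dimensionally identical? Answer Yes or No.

Left side:
  Sv = J/kg (equivalent dose = energy per mass),
      = m²·s⁻².
  So Sv⁻¹ = m⁻²·s².
  N = kg·m/s² = kg·m·s⁻² (force = mass × acceleration).
  So N² = kg²·m²·s⁻⁴.
  Pa = N/m² (pressure = force per area),
      = kg·m⁻¹·s⁻².
  So Pa⁻² = kg⁻²·m²·s⁴.
  Combining: Sv⁻¹·N²·Pa⁻² = (m⁻²·s²) · (kg²·m²·s⁻⁴) · (kg⁻²·m²·s⁴) = m²·s².
Right side:
  Sv = J/kg (equivalent dose = energy per mass),
      = m²·s⁻².
  So Sv⁻² = m⁻⁴·s⁴.
  J = N·m (work = force × distance),
      = kg·m²·s⁻².
  C = A·s = s·A (charge = current × time).
  So C⁻¹ = s⁻¹·A⁻¹.
  N = kg·m/s² = kg·m·s⁻² (force = mass × acceleration).
  So N³ = kg³·m³·s⁻⁶.
  V = W/A (potential = power per current),
      = kg·m²·s⁻³·A⁻¹.
  So V⁻¹ = kg⁻¹·m⁻²·s³·A.
  Pa = N/m² (pressure = force per area),
      = kg·m⁻¹·s⁻².
  So Pa⁻² = kg⁻²·m²·s⁴.
  Combining: Sv⁻²·s²·J·C⁻¹·N³·kg⁻¹·V⁻¹·Pa⁻²·m⁻¹ = (m⁻⁴·s⁴) · s² · (kg·m²·s⁻²) · (s⁻¹·A⁻¹) · (kg³·m³·s⁻⁶) · kg⁻¹ · (kg⁻¹·m⁻²·s³·A) · (kg⁻²·m²·s⁴) · m⁻¹ = s⁴.
Left is m²·s²; right is s⁴ — different.

No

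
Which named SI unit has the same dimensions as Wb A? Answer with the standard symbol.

Wb = kg·m²·s⁻²·A⁻¹.
Combining: Wb·A = (kg·m²·s⁻²·A⁻¹) · A = kg·m²·s⁻².
kg·m²·s⁻² is the base-SI form of the joule.

J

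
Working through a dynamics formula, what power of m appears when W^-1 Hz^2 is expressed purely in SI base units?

-2

W = J/s (power = energy per time),
    = kg·m²·s⁻³.
So W⁻¹ = kg⁻¹·m⁻²·s³.
Hz = 1/s = s⁻¹ (frequency is cycles per second).
So Hz² = s⁻².
Combining: W⁻¹·Hz² = (kg⁻¹·m⁻²·s³) · s⁻² = kg⁻¹·m⁻²·s.
The exponent of m is -2.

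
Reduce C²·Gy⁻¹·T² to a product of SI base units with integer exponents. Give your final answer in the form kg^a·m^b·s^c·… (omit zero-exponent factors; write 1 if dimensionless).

C = s·A.
So C² = s²·A².
Gy = m²·s⁻².
So Gy⁻¹ = m⁻²·s².
T = kg·s⁻²·A⁻¹.
So T² = kg²·s⁻⁴·A⁻².
Combining: C²·Gy⁻¹·T² = (s²·A²) · (m⁻²·s²) · (kg²·s⁻⁴·A⁻²) = kg²·m⁻².

kg²·m⁻²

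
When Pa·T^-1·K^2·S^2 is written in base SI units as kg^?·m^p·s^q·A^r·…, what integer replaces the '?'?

-2

Pa = N/m² (pressure = force per area),
    = kg·m⁻¹·s⁻².
T = Wb/m² (flux density = flux per area),
    = kg·s⁻²·A⁻¹.
So T⁻¹ = kg⁻¹·s²·A.
S = 1/Ω (conductance is reciprocal resistance),
    = kg⁻¹·m⁻²·s³·A².
So S² = kg⁻²·m⁻⁴·s⁶·A⁴.
Combining: Pa·T⁻¹·K²·S² = (kg·m⁻¹·s⁻²) · (kg⁻¹·s²·A) · K² · (kg⁻²·m⁻⁴·s⁶·A⁴) = kg⁻²·m⁻⁵·s⁶·A⁵·K².
The exponent of kg is -2.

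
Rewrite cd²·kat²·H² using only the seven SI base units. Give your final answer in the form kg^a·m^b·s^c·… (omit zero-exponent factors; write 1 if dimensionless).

kat = s⁻¹·mol.
So kat² = s⁻²·mol².
H = kg·m²·s⁻²·A⁻².
So H² = kg²·m⁴·s⁻⁴·A⁻⁴.
Combining: cd²·kat²·H² = cd² · (s⁻²·mol²) · (kg²·m⁴·s⁻⁴·A⁻⁴) = kg²·m⁴·s⁻⁶·A⁻⁴·mol²·cd².

kg²·m⁴·s⁻⁶·A⁻⁴·mol²·cd²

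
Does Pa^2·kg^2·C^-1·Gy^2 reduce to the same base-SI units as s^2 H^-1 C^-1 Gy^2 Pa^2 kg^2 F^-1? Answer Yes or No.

Yes

Left side:
  Pa = kg·m⁻¹·s⁻².
  So Pa² = kg²·m⁻²·s⁻⁴.
  C = s·A.
  So C⁻¹ = s⁻¹·A⁻¹.
  Gy = m²·s⁻².
  So Gy² = m⁴·s⁻⁴.
  Combining: Pa²·kg²·C⁻¹·Gy² = (kg²·m⁻²·s⁻⁴) · kg² · (s⁻¹·A⁻¹) · (m⁴·s⁻⁴) = kg⁴·m²·s⁻⁹·A⁻¹.
Right side:
  H = Wb/A (inductance = flux per current),
      = kg·m²·s⁻²·A⁻².
  So H⁻¹ = kg⁻¹·m⁻²·s²·A².
  C = A·s = s·A (charge = current × time).
  So C⁻¹ = s⁻¹·A⁻¹.
  Gy = J/kg (absorbed dose = energy per mass),
      = m²·s⁻².
  So Gy² = m⁴·s⁻⁴.
  Pa = N/m² (pressure = force per area),
      = kg·m⁻¹·s⁻².
  So Pa² = kg²·m⁻²·s⁻⁴.
  F = C/V (capacitance = charge per voltage),
      = A·s/(kg·m²·s⁻³·A⁻¹) (substituting C and V),
      = kg⁻¹·m⁻²·s⁴·A².
  So F⁻¹ = kg·m²·s⁻⁴·A⁻².
  Combining: s²·H⁻¹·C⁻¹·Gy²·Pa²·kg²·F⁻¹ = s² · (kg⁻¹·m⁻²·s²·A²) · (s⁻¹·A⁻¹) · (m⁴·s⁻⁴) · (kg²·m⁻²·s⁻⁴) · kg² · (kg·m²·s⁻⁴·A⁻²) = kg⁴·m²·s⁻⁹·A⁻¹.
Both reduce to kg⁴·m²·s⁻⁹·A⁻¹.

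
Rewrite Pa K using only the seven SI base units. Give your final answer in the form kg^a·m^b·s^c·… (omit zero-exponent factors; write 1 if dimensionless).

Pa = N/m² (pressure = force per area),
    = kg·m⁻¹·s⁻².
Combining: Pa·K = (kg·m⁻¹·s⁻²) · K = kg·m⁻¹·s⁻²·K.

kg·m⁻¹·s⁻²·K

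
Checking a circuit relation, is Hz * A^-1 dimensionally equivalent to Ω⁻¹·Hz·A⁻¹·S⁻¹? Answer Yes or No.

Yes

Left side:
  Hz = s⁻¹.
  Combining: Hz·A⁻¹ = s⁻¹ · A⁻¹ = s⁻¹·A⁻¹.
Right side:
  Ω = kg·m²·s⁻³·A⁻².
  So Ω⁻¹ = kg⁻¹·m⁻²·s³·A².
  Hz = s⁻¹.
  S = kg⁻¹·m⁻²·s³·A².
  So S⁻¹ = kg·m²·s⁻³·A⁻².
  Combining: Ω⁻¹·Hz·A⁻¹·S⁻¹ = (kg⁻¹·m⁻²·s³·A²) · s⁻¹ · A⁻¹ · (kg·m²·s⁻³·A⁻²) = s⁻¹·A⁻¹.
Both reduce to s⁻¹·A⁻¹.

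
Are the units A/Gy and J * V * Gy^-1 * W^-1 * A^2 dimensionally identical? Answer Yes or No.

No

Left side:
  Gy = m²·s⁻².
  So Gy⁻¹ = m⁻²·s².
  Combining: Gy⁻¹·A = (m⁻²·s²) · A = m⁻²·s²·A.
Right side:
  J = N·m (work = force × distance),
      = kg·m²·s⁻².
  V = W/A (potential = power per current),
      = kg·m²·s⁻³·A⁻¹.
  Gy = J/kg (absorbed dose = energy per mass),
      = m²·s⁻².
  So Gy⁻¹ = m⁻²·s².
  W = J/s (power = energy per time),
      = kg·m²·s⁻³.
  So W⁻¹ = kg⁻¹·m⁻²·s³.
  Combining: J·V·Gy⁻¹·W⁻¹·A² = (kg·m²·s⁻²) · (kg·m²·s⁻³·A⁻¹) · (m⁻²·s²) · (kg⁻¹·m⁻²·s³) · A² = kg·A.
Left is m⁻²·s²·A; right is kg·A — different.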